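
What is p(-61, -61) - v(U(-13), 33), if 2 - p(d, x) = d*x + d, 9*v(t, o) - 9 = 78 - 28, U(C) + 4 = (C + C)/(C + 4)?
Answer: -32981/9 ≈ -3664.6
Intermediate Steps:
U(C) = -4 + 2*C/(4 + C) (U(C) = -4 + (C + C)/(C + 4) = -4 + (2*C)/(4 + C) = -4 + 2*C/(4 + C))
v(t, o) = 59/9 (v(t, o) = 1 + (78 - 28)/9 = 1 + (⅑)*50 = 1 + 50/9 = 59/9)
p(d, x) = 2 - d - d*x (p(d, x) = 2 - (d*x + d) = 2 - (d + d*x) = 2 + (-d - d*x) = 2 - d - d*x)
p(-61, -61) - v(U(-13), 33) = (2 - 1*(-61) - 1*(-61)*(-61)) - 1*59/9 = (2 + 61 - 3721) - 59/9 = -3658 - 59/9 = -32981/9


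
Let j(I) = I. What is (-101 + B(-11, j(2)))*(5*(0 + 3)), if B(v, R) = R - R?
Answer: -1515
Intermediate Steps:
B(v, R) = 0
(-101 + B(-11, j(2)))*(5*(0 + 3)) = (-101 + 0)*(5*(0 + 3)) = -505*3 = -101*15 = -1515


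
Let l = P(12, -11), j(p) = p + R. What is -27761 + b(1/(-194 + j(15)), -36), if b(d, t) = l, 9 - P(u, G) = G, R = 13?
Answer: -27741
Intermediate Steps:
j(p) = 13 + p (j(p) = p + 13 = 13 + p)
P(u, G) = 9 - G
l = 20 (l = 9 - 1*(-11) = 9 + 11 = 20)
b(d, t) = 20
-27761 + b(1/(-194 + j(15)), -36) = -27761 + 20 = -27741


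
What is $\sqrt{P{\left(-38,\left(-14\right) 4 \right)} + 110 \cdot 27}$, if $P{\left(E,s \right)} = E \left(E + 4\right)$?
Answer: $\sqrt{4262} \approx 65.284$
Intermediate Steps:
$P{\left(E,s \right)} = E \left(4 + E\right)$
$\sqrt{P{\left(-38,\left(-14\right) 4 \right)} + 110 \cdot 27} = \sqrt{- 38 \left(4 - 38\right) + 110 \cdot 27} = \sqrt{\left(-38\right) \left(-34\right) + 2970} = \sqrt{1292 + 2970} = \sqrt{4262}$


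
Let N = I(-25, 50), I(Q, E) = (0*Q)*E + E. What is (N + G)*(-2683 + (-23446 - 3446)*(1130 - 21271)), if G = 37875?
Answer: 20541283200325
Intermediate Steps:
I(Q, E) = E (I(Q, E) = 0*E + E = 0 + E = E)
N = 50
(N + G)*(-2683 + (-23446 - 3446)*(1130 - 21271)) = (50 + 37875)*(-2683 + (-23446 - 3446)*(1130 - 21271)) = 37925*(-2683 - 26892*(-20141)) = 37925*(-2683 + 541631772) = 37925*541629089 = 20541283200325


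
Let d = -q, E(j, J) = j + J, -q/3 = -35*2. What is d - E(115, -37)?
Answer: -288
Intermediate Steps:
q = 210 (q = -(-105)*2 = -3*(-70) = 210)
E(j, J) = J + j
d = -210 (d = -1*210 = -210)
d - E(115, -37) = -210 - (-37 + 115) = -210 - 1*78 = -210 - 78 = -288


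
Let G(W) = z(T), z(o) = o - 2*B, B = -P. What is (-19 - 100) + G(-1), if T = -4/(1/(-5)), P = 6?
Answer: -87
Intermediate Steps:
B = -6 (B = -1*6 = -6)
T = 20 (T = -4/(-1/5) = -4*(-5) = 20)
z(o) = 12 + o (z(o) = o - 2*(-6) = o + 12 = 12 + o)
G(W) = 32 (G(W) = 12 + 20 = 32)
(-19 - 100) + G(-1) = (-19 - 100) + 32 = -119 + 32 = -87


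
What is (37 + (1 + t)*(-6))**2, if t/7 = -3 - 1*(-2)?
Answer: 5329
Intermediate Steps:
t = -7 (t = 7*(-3 - 1*(-2)) = 7*(-3 + 2) = 7*(-1) = -7)
(37 + (1 + t)*(-6))**2 = (37 + (1 - 7)*(-6))**2 = (37 - 6*(-6))**2 = (37 + 36)**2 = 73**2 = 5329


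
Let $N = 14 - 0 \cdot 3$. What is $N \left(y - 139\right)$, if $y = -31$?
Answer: $-2380$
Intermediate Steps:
$N = 14$ ($N = 14 - 0 = 14 + 0 = 14$)
$N \left(y - 139\right) = 14 \left(-31 - 139\right) = 14 \left(-170\right) = -2380$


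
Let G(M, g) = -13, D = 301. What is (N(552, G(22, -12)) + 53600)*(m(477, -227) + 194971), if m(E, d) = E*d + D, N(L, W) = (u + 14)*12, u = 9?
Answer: 4686834868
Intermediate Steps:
N(L, W) = 276 (N(L, W) = (9 + 14)*12 = 23*12 = 276)
m(E, d) = 301 + E*d (m(E, d) = E*d + 301 = 301 + E*d)
(N(552, G(22, -12)) + 53600)*(m(477, -227) + 194971) = (276 + 53600)*((301 + 477*(-227)) + 194971) = 53876*((301 - 108279) + 194971) = 53876*(-107978 + 194971) = 53876*86993 = 4686834868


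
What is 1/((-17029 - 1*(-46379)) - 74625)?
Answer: -1/45275 ≈ -2.2087e-5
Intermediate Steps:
1/((-17029 - 1*(-46379)) - 74625) = 1/((-17029 + 46379) - 74625) = 1/(29350 - 74625) = 1/(-45275) = -1/45275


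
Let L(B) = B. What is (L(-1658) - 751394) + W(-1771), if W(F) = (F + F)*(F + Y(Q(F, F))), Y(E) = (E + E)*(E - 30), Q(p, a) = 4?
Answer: 6256566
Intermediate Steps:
Y(E) = 2*E*(-30 + E) (Y(E) = (2*E)*(-30 + E) = 2*E*(-30 + E))
W(F) = 2*F*(-208 + F) (W(F) = (F + F)*(F + 2*4*(-30 + 4)) = (2*F)*(F + 2*4*(-26)) = (2*F)*(F - 208) = (2*F)*(-208 + F) = 2*F*(-208 + F))
(L(-1658) - 751394) + W(-1771) = (-1658 - 751394) + 2*(-1771)*(-208 - 1771) = -753052 + 2*(-1771)*(-1979) = -753052 + 7009618 = 6256566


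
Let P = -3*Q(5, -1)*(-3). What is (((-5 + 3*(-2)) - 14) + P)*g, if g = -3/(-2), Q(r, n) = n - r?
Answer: -237/2 ≈ -118.50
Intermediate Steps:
g = 3/2 (g = -1/2*(-3) = 3/2 ≈ 1.5000)
P = -54 (P = -3*(-1 - 1*5)*(-3) = -3*(-1 - 5)*(-3) = -3*(-6)*(-3) = 18*(-3) = -54)
(((-5 + 3*(-2)) - 14) + P)*g = (((-5 + 3*(-2)) - 14) - 54)*(3/2) = (((-5 - 6) - 14) - 54)*(3/2) = ((-11 - 14) - 54)*(3/2) = (-25 - 54)*(3/2) = -79*3/2 = -237/2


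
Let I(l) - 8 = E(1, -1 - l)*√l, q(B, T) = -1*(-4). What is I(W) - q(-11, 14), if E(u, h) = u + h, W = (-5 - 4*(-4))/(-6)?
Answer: 4 + 11*I*√66/36 ≈ 4.0 + 2.4823*I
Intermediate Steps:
W = -11/6 (W = (-5 + 16)*(-⅙) = 11*(-⅙) = -11/6 ≈ -1.8333)
E(u, h) = h + u
q(B, T) = 4
I(l) = 8 - l^(3/2) (I(l) = 8 + ((-1 - l) + 1)*√l = 8 + (-l)*√l = 8 - l^(3/2))
I(W) - q(-11, 14) = (8 - (-11/6)^(3/2)) - 1*4 = (8 - (-11)*I*√66/36) - 4 = (8 + 11*I*√66/36) - 4 = 4 + 11*I*√66/36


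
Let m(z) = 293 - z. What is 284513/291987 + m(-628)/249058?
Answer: 71129158781/72721698246 ≈ 0.97810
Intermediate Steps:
284513/291987 + m(-628)/249058 = 284513/291987 + (293 - 1*(-628))/249058 = 284513*(1/291987) + (293 + 628)*(1/249058) = 284513/291987 + 921*(1/249058) = 284513/291987 + 921/249058 = 71129158781/72721698246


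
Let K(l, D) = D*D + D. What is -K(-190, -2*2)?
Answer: -12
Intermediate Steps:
K(l, D) = D + D² (K(l, D) = D² + D = D + D²)
-K(-190, -2*2) = -(-2*2)*(1 - 2*2) = -(-4)*(1 - 4) = -(-4)*(-3) = -1*12 = -12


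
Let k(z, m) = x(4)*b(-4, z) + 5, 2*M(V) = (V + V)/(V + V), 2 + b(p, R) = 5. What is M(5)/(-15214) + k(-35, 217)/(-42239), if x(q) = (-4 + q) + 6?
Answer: -742083/1285248292 ≈ -0.00057738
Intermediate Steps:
b(p, R) = 3 (b(p, R) = -2 + 5 = 3)
x(q) = 2 + q
M(V) = 1/2 (M(V) = ((V + V)/(V + V))/2 = ((2*V)/((2*V)))/2 = ((2*V)*(1/(2*V)))/2 = (1/2)*1 = 1/2)
k(z, m) = 23 (k(z, m) = (2 + 4)*3 + 5 = 6*3 + 5 = 18 + 5 = 23)
M(5)/(-15214) + k(-35, 217)/(-42239) = (1/2)/(-15214) + 23/(-42239) = (1/2)*(-1/15214) + 23*(-1/42239) = -1/30428 - 23/42239 = -742083/1285248292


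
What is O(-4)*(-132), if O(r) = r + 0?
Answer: 528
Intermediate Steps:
O(r) = r
O(-4)*(-132) = -4*(-132) = 528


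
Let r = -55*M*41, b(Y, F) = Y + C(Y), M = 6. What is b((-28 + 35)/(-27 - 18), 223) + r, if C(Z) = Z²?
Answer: -27398516/2025 ≈ -13530.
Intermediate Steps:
b(Y, F) = Y + Y²
r = -13530 (r = -330*41 = -55*246 = -13530)
b((-28 + 35)/(-27 - 18), 223) + r = ((-28 + 35)/(-27 - 18))*(1 + (-28 + 35)/(-27 - 18)) - 13530 = (7/(-45))*(1 + 7/(-45)) - 13530 = (7*(-1/45))*(1 + 7*(-1/45)) - 13530 = -7*(1 - 7/45)/45 - 13530 = -7/45*38/45 - 13530 = -266/2025 - 13530 = -27398516/2025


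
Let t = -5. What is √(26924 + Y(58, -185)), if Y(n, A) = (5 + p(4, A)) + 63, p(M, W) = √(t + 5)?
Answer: 4*√1687 ≈ 164.29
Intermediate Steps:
p(M, W) = 0 (p(M, W) = √(-5 + 5) = √0 = 0)
Y(n, A) = 68 (Y(n, A) = (5 + 0) + 63 = 5 + 63 = 68)
√(26924 + Y(58, -185)) = √(26924 + 68) = √26992 = 4*√1687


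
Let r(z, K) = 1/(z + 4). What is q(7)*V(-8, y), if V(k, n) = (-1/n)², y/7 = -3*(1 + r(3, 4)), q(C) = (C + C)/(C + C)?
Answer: 1/576 ≈ 0.0017361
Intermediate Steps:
r(z, K) = 1/(4 + z)
q(C) = 1 (q(C) = (2*C)/((2*C)) = (2*C)*(1/(2*C)) = 1)
y = -24 (y = 7*(-3*(1 + 1/(4 + 3))) = 7*(-3*(1 + 1/7)) = 7*(-3*(1 + ⅐)) = 7*(-3*8/7) = 7*(-24/7) = -24)
V(k, n) = n⁻²
q(7)*V(-8, y) = 1/(-24)² = 1*(1/576) = 1/576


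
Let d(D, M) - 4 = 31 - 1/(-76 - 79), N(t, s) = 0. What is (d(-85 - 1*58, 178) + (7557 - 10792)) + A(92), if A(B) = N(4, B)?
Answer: -495999/155 ≈ -3200.0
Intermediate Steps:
A(B) = 0
d(D, M) = 5426/155 (d(D, M) = 4 + (31 - 1/(-76 - 79)) = 4 + (31 - 1/(-155)) = 4 + (31 - 1*(-1/155)) = 4 + (31 + 1/155) = 4 + 4806/155 = 5426/155)
(d(-85 - 1*58, 178) + (7557 - 10792)) + A(92) = (5426/155 + (7557 - 10792)) + 0 = (5426/155 - 3235) + 0 = -495999/155 + 0 = -495999/155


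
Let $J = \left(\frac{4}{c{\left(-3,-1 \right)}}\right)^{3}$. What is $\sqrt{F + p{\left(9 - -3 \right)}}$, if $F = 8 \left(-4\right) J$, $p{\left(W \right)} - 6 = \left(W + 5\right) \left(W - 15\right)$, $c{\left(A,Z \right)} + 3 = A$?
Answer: $\frac{i \sqrt{2877}}{9} \approx 5.9597 i$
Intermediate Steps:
$c{\left(A,Z \right)} = -3 + A$
$J = - \frac{8}{27}$ ($J = \left(\frac{4}{-3 - 3}\right)^{3} = \left(\frac{4}{-6}\right)^{3} = \left(4 \left(- \frac{1}{6}\right)\right)^{3} = \left(- \frac{2}{3}\right)^{3} = - \frac{8}{27} \approx -0.2963$)
$p{\left(W \right)} = 6 + \left(-15 + W\right) \left(5 + W\right)$ ($p{\left(W \right)} = 6 + \left(W + 5\right) \left(W - 15\right) = 6 + \left(5 + W\right) \left(-15 + W\right) = 6 + \left(-15 + W\right) \left(5 + W\right)$)
$F = \frac{256}{27}$ ($F = 8 \left(-4\right) \left(- \frac{8}{27}\right) = \left(-32\right) \left(- \frac{8}{27}\right) = \frac{256}{27} \approx 9.4815$)
$\sqrt{F + p{\left(9 - -3 \right)}} = \sqrt{\frac{256}{27} - \left(69 - \left(9 - -3\right)^{2} + 10 \left(9 - -3\right)\right)} = \sqrt{\frac{256}{27} - \left(69 - \left(9 + 3\right)^{2} + 10 \left(9 + 3\right)\right)} = \sqrt{\frac{256}{27} - \left(189 - 144\right)} = \sqrt{\frac{256}{27} - 45} = \sqrt{- \frac{959}{27}} = \frac{i \sqrt{2877}}{9}$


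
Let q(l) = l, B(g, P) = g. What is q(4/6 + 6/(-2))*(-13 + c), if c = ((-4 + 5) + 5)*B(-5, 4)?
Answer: 301/3 ≈ 100.33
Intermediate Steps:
c = -30 (c = ((-4 + 5) + 5)*(-5) = (1 + 5)*(-5) = 6*(-5) = -30)
q(4/6 + 6/(-2))*(-13 + c) = (4/6 + 6/(-2))*(-13 - 30) = (4*(⅙) + 6*(-½))*(-43) = (⅔ - 3)*(-43) = -7/3*(-43) = 301/3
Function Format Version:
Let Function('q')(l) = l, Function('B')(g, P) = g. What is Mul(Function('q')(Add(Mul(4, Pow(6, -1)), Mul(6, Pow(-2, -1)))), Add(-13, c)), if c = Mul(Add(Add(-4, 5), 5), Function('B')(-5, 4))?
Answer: Rational(301, 3) ≈ 100.33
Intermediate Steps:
c = -30 (c = Mul(Add(Add(-4, 5), 5), -5) = Mul(Add(1, 5), -5) = Mul(6, -5) = -30)
Mul(Function('q')(Add(Mul(4, Pow(6, -1)), Mul(6, Pow(-2, -1)))), Add(-13, c)) = Mul(Add(Mul(4, Pow(6, -1)), Mul(6, Pow(-2, -1))), Add(-13, -30)) = Mul(Add(Mul(4, Rational(1, 6)), Mul(6, Rational(-1, 2))), -43) = Mul(Add(Rational(2, 3), -3), -43) = Mul(Rational(-7, 3), -43) = Rational(301, 3)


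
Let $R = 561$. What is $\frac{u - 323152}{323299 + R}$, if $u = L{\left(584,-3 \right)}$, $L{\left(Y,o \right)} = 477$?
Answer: $- \frac{64535}{64772} \approx -0.99634$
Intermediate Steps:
$u = 477$
$\frac{u - 323152}{323299 + R} = \frac{477 - 323152}{323299 + 561} = - \frac{322675}{323860} = \left(-322675\right) \frac{1}{323860} = - \frac{64535}{64772}$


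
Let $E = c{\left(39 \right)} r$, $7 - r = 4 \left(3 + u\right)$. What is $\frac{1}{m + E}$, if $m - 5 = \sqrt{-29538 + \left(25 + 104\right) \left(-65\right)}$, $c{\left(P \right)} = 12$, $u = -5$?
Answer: $\frac{185}{72148} - \frac{i \sqrt{37923}}{72148} \approx 0.0025642 - 0.0026992 i$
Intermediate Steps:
$r = 15$ ($r = 7 - 4 \left(3 - 5\right) = 7 - 4 \left(-2\right) = 7 - -8 = 7 + 8 = 15$)
$m = 5 + i \sqrt{37923}$ ($m = 5 + \sqrt{-29538 + \left(25 + 104\right) \left(-65\right)} = 5 + \sqrt{-29538 + 129 \left(-65\right)} = 5 + \sqrt{-29538 - 8385} = 5 + \sqrt{-37923} = 5 + i \sqrt{37923} \approx 5.0 + 194.74 i$)
$E = 180$ ($E = 12 \cdot 15 = 180$)
$\frac{1}{m + E} = \frac{1}{\left(5 + i \sqrt{37923}\right) + 180} = \frac{1}{185 + i \sqrt{37923}}$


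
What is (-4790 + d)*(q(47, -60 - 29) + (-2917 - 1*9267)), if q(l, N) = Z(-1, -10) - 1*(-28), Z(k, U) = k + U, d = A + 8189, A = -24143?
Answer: 252392248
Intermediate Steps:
d = -15954 (d = -24143 + 8189 = -15954)
Z(k, U) = U + k
q(l, N) = 17 (q(l, N) = (-10 - 1) - 1*(-28) = -11 + 28 = 17)
(-4790 + d)*(q(47, -60 - 29) + (-2917 - 1*9267)) = (-4790 - 15954)*(17 + (-2917 - 1*9267)) = -20744*(17 + (-2917 - 9267)) = -20744*(17 - 12184) = -20744*(-12167) = 252392248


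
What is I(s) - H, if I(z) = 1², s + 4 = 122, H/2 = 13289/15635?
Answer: -10943/15635 ≈ -0.69990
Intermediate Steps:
H = 26578/15635 (H = 2*(13289/15635) = 26578/15635 ≈ 1.6999)
s = 118 (s = -4 + 122 = 118)
I(z) = 1
I(s) - H = 1 - 1*26578/15635 = 1 - 26578/15635 = -10943/15635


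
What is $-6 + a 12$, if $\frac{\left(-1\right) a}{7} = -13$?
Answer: $1086$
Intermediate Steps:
$a = 91$ ($a = \left(-7\right) \left(-13\right) = 91$)
$-6 + a 12 = -6 + 91 \cdot 12 = -6 + 1092 = 1086$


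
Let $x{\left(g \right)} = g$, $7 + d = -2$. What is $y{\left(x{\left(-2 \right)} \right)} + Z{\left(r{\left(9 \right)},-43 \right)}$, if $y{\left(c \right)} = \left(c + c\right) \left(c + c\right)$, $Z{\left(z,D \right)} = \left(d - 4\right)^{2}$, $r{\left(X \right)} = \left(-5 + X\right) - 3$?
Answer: $185$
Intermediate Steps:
$d = -9$ ($d = -7 - 2 = -9$)
$r{\left(X \right)} = -8 + X$
$Z{\left(z,D \right)} = 169$ ($Z{\left(z,D \right)} = \left(-9 - 4\right)^{2} = \left(-13\right)^{2} = 169$)
$y{\left(c \right)} = 4 c^{2}$ ($y{\left(c \right)} = 2 c 2 c = 4 c^{2}$)
$y{\left(x{\left(-2 \right)} \right)} + Z{\left(r{\left(9 \right)},-43 \right)} = 4 \left(-2\right)^{2} + 169 = 4 \cdot 4 + 169 = 16 + 169 = 185$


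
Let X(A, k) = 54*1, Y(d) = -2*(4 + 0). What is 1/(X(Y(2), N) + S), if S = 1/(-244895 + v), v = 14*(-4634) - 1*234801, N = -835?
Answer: 544572/29406887 ≈ 0.018519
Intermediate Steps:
Y(d) = -8 (Y(d) = -2*4 = -8)
X(A, k) = 54
v = -299677 (v = -64876 - 234801 = -299677)
S = -1/544572 (S = 1/(-244895 - 299677) = 1/(-544572) = -1/544572 ≈ -1.8363e-6)
1/(X(Y(2), N) + S) = 1/(54 - 1/544572) = 1/(29406887/544572) = 544572/29406887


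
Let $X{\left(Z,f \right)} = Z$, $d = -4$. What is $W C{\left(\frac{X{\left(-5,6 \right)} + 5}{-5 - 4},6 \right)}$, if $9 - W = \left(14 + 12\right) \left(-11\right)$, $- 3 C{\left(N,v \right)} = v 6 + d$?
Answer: $- \frac{9440}{3} \approx -3146.7$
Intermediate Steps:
$C{\left(N,v \right)} = \frac{4}{3} - 2 v$ ($C{\left(N,v \right)} = - \frac{v 6 - 4}{3} = - \frac{6 v - 4}{3} = - \frac{-4 + 6 v}{3} = \frac{4}{3} - 2 v$)
$W = 295$ ($W = 9 - \left(14 + 12\right) \left(-11\right) = 9 - 26 \left(-11\right) = 9 - -286 = 9 + 286 = 295$)
$W C{\left(\frac{X{\left(-5,6 \right)} + 5}{-5 - 4},6 \right)} = 295 \left(\frac{4}{3} - 12\right) = 295 \left(- \frac{32}{3}\right) = - \frac{9440}{3}$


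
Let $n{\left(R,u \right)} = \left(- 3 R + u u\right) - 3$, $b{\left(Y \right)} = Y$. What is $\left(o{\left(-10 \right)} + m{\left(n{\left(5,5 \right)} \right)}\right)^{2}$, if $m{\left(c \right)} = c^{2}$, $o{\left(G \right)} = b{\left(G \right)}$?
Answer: $1521$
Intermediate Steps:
$n{\left(R,u \right)} = -3 + u^{2} - 3 R$ ($n{\left(R,u \right)} = \left(- 3 R + u^{2}\right) - 3 = \left(u^{2} - 3 R\right) - 3 = -3 + u^{2} - 3 R$)
$o{\left(G \right)} = G$
$\left(o{\left(-10 \right)} + m{\left(n{\left(5,5 \right)} \right)}\right)^{2} = \left(-10 + \left(-3 + 5^{2} - 15\right)^{2}\right)^{2} = \left(-10 + \left(-3 + 25 - 15\right)^{2}\right)^{2} = \left(-10 + 7^{2}\right)^{2} = \left(-10 + 49\right)^{2} = 39^{2} = 1521$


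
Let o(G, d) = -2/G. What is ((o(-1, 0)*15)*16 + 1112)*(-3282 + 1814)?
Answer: -2337056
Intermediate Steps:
((o(-1, 0)*15)*16 + 1112)*(-3282 + 1814) = ((-2/(-1)*15)*16 + 1112)*(-3282 + 1814) = ((-2*(-1)*15)*16 + 1112)*(-1468) = ((2*15)*16 + 1112)*(-1468) = (30*16 + 1112)*(-1468) = (480 + 1112)*(-1468) = 1592*(-1468) = -2337056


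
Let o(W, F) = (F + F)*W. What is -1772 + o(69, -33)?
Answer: -6326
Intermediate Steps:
o(W, F) = 2*F*W (o(W, F) = (2*F)*W = 2*F*W)
-1772 + o(69, -33) = -1772 + 2*(-33)*69 = -1772 - 4554 = -6326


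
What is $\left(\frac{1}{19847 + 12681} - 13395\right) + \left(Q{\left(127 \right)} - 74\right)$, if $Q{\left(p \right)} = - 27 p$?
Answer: $- \frac{549658143}{32528} \approx -16898.0$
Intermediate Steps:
$\left(\frac{1}{19847 + 12681} - 13395\right) + \left(Q{\left(127 \right)} - 74\right) = \left(\frac{1}{19847 + 12681} - 13395\right) - 3503 = \left(\frac{1}{32528} - 13395\right) - 3503 = - \frac{435712559}{32528} - 3503 = - \frac{549658143}{32528}$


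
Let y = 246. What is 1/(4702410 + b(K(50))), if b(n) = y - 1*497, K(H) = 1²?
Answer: 1/4702159 ≈ 2.1267e-7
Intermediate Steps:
K(H) = 1
b(n) = -251 (b(n) = 246 - 1*497 = 246 - 497 = -251)
1/(4702410 + b(K(50))) = 1/(4702410 - 251) = 1/4702159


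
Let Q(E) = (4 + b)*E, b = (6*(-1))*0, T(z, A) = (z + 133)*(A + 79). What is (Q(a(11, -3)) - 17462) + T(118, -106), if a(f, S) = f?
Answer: -24195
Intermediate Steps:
T(z, A) = (79 + A)*(133 + z) (T(z, A) = (133 + z)*(79 + A) = (79 + A)*(133 + z))
b = 0 (b = -6*0 = 0)
Q(E) = 4*E (Q(E) = (4 + 0)*E = 4*E)
(Q(a(11, -3)) - 17462) + T(118, -106) = (4*11 - 17462) + (10507 + 79*118 + 133*(-106) - 106*118) = (44 - 17462) + (10507 + 9322 - 14098 - 12508) = -17418 - 6777 = -24195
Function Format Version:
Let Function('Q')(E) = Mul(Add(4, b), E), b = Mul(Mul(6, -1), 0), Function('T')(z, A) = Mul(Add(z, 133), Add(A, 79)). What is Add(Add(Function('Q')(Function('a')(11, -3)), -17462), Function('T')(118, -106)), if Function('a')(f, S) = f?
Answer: -24195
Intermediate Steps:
Function('T')(z, A) = Mul(Add(79, A), Add(133, z)) (Function('T')(z, A) = Mul(Add(133, z), Add(79, A)) = Mul(Add(79, A), Add(133, z)))
b = 0 (b = Mul(-6, 0) = 0)
Function('Q')(E) = Mul(4, E) (Function('Q')(E) = Mul(Add(4, 0), E) = Mul(4, E))
Add(Add(Function('Q')(Function('a')(11, -3)), -17462), Function('T')(118, -106)) = Add(Add(Mul(4, 11), -17462), Add(10507, Mul(79, 118), Mul(133, -106), Mul(-106, 118))) = Add(Add(44, -17462), Add(10507, 9322, -14098, -12508)) = Add(-17418, -6777) = -24195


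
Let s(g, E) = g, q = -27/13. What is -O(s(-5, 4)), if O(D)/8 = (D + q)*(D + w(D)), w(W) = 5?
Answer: 0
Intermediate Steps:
q = -27/13 (q = -27*1/13 = -27/13 ≈ -2.0769)
O(D) = 8*(5 + D)*(-27/13 + D) (O(D) = 8*((D - 27/13)*(D + 5)) = 8*((-27/13 + D)*(5 + D)) = 8*((5 + D)*(-27/13 + D)) = 8*(5 + D)*(-27/13 + D))
-O(s(-5, 4)) = -(-1080/13 + 8*(-5)² + (304/13)*(-5)) = -(-1080/13 + 8*25 - 1520/13) = -(-1080/13 + 200 - 1520/13) = -1*0 = 0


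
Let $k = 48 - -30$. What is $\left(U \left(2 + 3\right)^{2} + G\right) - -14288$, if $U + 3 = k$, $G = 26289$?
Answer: $42452$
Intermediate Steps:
$k = 78$ ($k = 48 + 30 = 78$)
$U = 75$ ($U = -3 + 78 = 75$)
$\left(U \left(2 + 3\right)^{2} + G\right) - -14288 = \left(75 \left(2 + 3\right)^{2} + 26289\right) - -14288 = \left(75 \cdot 5^{2} + 26289\right) + 14288 = \left(75 \cdot 25 + 26289\right) + 14288 = \left(1875 + 26289\right) + 14288 = 28164 + 14288 = 42452$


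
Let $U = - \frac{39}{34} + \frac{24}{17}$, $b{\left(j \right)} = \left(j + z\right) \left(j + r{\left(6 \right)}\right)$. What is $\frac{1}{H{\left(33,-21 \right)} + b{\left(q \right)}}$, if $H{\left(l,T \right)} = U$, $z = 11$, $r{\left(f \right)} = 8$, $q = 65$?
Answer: $\frac{34}{188641} \approx 0.00018024$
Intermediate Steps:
$b{\left(j \right)} = \left(8 + j\right) \left(11 + j\right)$ ($b{\left(j \right)} = \left(j + 11\right) \left(j + 8\right) = \left(11 + j\right) \left(8 + j\right) = \left(8 + j\right) \left(11 + j\right)$)
$U = \frac{9}{34}$ ($U = \left(-39\right) \frac{1}{34} + 24 \cdot \frac{1}{17} = - \frac{39}{34} + \frac{24}{17} = \frac{9}{34} \approx 0.26471$)
$H{\left(l,T \right)} = \frac{9}{34}$
$\frac{1}{H{\left(33,-21 \right)} + b{\left(q \right)}} = \frac{1}{\frac{9}{34} + \left(88 + 65^{2} + 19 \cdot 65\right)} = \frac{1}{\frac{9}{34} + \left(88 + 4225 + 1235\right)} = \frac{1}{\frac{9}{34} + 5548} = \frac{1}{\frac{188641}{34}} = \frac{34}{188641}$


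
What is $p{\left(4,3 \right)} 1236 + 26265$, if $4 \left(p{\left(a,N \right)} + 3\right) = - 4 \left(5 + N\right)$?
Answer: $12669$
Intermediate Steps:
$p{\left(a,N \right)} = -8 - N$ ($p{\left(a,N \right)} = -3 + \frac{\left(-4\right) \left(5 + N\right)}{4} = -3 + \frac{-20 - 4 N}{4} = -3 - \left(5 + N\right) = -8 - N$)
$p{\left(4,3 \right)} 1236 + 26265 = \left(-8 - 3\right) 1236 + 26265 = \left(-11\right) 1236 + 26265 = -13596 + 26265 = 12669$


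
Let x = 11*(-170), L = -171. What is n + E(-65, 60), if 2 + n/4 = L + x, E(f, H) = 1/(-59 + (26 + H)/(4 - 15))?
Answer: -6006431/735 ≈ -8172.0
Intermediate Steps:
x = -1870
E(f, H) = 1/(-675/11 - H/11) (E(f, H) = 1/(-59 + (26 + H)/(-11)) = 1/(-59 + (26 + H)*(-1/11)) = 1/(-59 + (-26/11 - H/11)) = 1/(-675/11 - H/11))
n = -8172 (n = -8 + 4*(-171 - 1870) = -8 + 4*(-2041) = -8 - 8164 = -8172)
n + E(-65, 60) = -8172 - 11/(675 + 60) = -8172 - 11/735 = -6006431/735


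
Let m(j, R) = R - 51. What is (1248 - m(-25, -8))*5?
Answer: 6535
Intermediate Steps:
m(j, R) = -51 + R
(1248 - m(-25, -8))*5 = (1248 - (-51 - 8))*5 = (1248 - 1*(-59))*5 = (1248 + 59)*5 = 1307*5 = 6535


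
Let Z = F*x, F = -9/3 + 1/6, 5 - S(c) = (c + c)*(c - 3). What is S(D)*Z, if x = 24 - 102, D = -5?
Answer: -16575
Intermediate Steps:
S(c) = 5 - 2*c*(-3 + c) (S(c) = 5 - (c + c)*(c - 3) = 5 - 2*c*(-3 + c))
F = -17/6 (F = -9*1/3 + 1*(1/6) = -3 + 1/6 = -17/6 ≈ -2.8333)
x = -78
Z = 221 (Z = -17/6*(-78) = 221)
S(D)*Z = (5 - 2*(-5)**2 + 6*(-5))*221 = (5 - 2*25 - 30)*221 = (5 - 50 - 30)*221 = -75*221 = -16575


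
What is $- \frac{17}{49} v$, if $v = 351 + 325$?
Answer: $- \frac{11492}{49} \approx -234.53$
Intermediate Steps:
$v = 676$
$- \frac{17}{49} v = - \frac{17}{49} \cdot 676 = \left(-17\right) \frac{1}{49} \cdot 676 = \left(- \frac{17}{49}\right) 676 = - \frac{11492}{49}$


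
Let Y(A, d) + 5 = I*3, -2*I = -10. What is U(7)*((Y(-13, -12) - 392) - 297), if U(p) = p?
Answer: -4753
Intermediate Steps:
I = 5 (I = -½*(-10) = 5)
Y(A, d) = 10 (Y(A, d) = -5 + 5*3 = -5 + 15 = 10)
U(7)*((Y(-13, -12) - 392) - 297) = 7*((10 - 392) - 297) = 7*(-382 - 297) = 7*(-679) = -4753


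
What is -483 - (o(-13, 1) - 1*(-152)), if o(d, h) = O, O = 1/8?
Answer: -5081/8 ≈ -635.13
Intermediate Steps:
O = ⅛ ≈ 0.12500
o(d, h) = ⅛
-483 - (o(-13, 1) - 1*(-152)) = -483 - (⅛ - 1*(-152)) = -483 - (⅛ + 152) = -483 - 1*1217/8 = -483 - 1217/8 = -5081/8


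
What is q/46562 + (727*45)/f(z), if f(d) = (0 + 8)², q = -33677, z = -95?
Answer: 760560251/1489984 ≈ 510.45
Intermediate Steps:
f(d) = 64 (f(d) = 8² = 64)
q/46562 + (727*45)/f(z) = -33677/46562 + (727*45)/64 = -33677*1/46562 + 32715*(1/64) = -33677/46562 + 32715/64 = 760560251/1489984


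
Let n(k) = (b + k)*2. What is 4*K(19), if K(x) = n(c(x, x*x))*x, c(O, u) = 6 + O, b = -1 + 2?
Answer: 3952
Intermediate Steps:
b = 1
n(k) = 2 + 2*k (n(k) = (1 + k)*2 = 2 + 2*k)
K(x) = x*(14 + 2*x) (K(x) = (2 + 2*(6 + x))*x = (2 + (12 + 2*x))*x = (14 + 2*x)*x = x*(14 + 2*x))
4*K(19) = 4*(2*19*(7 + 19)) = 4*(2*19*26) = 4*988 = 3952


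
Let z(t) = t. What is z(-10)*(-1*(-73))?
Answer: -730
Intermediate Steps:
z(-10)*(-1*(-73)) = -(-10)*(-73) = -10*73 = -730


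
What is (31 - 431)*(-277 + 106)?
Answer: 68400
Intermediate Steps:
(31 - 431)*(-277 + 106) = -400*(-171) = 68400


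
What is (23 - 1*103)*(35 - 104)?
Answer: 5520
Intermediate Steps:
(23 - 1*103)*(35 - 104) = (23 - 103)*(-69) = -80*(-69) = 5520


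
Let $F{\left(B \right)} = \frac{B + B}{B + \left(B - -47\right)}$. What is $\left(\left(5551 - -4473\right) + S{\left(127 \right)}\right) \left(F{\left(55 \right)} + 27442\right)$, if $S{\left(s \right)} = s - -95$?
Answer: $\frac{44144931984}{157} \approx 2.8118 \cdot 10^{8}$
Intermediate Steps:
$S{\left(s \right)} = 95 + s$ ($S{\left(s \right)} = s + 95 = 95 + s$)
$F{\left(B \right)} = \frac{2 B}{47 + 2 B}$ ($F{\left(B \right)} = \frac{2 B}{B + \left(B + 47\right)} = \frac{2 B}{B + \left(47 + B\right)} = \frac{2 B}{47 + 2 B}$)
$\left(\left(5551 - -4473\right) + S{\left(127 \right)}\right) \left(F{\left(55 \right)} + 27442\right) = \left(\left(5551 - -4473\right) + \left(95 + 127\right)\right) \left(2 \cdot 55 \frac{1}{47 + 2 \cdot 55} + 27442\right) = \left(\left(5551 + 4473\right) + 222\right) \left(2 \cdot 55 \frac{1}{47 + 110} + 27442\right) = \left(10024 + 222\right) \left(2 \cdot 55 \cdot \frac{1}{157} + 27442\right) = 10246 \left(2 \cdot 55 \cdot \frac{1}{157} + 27442\right) = 10246 \left(\frac{110}{157} + 27442\right) = 10246 \cdot \frac{4308504}{157} = \frac{44144931984}{157}$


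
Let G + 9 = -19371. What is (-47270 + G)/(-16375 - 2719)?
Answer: 33325/9547 ≈ 3.4906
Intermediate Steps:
G = -19380 (G = -9 - 19371 = -19380)
(-47270 + G)/(-16375 - 2719) = (-47270 - 19380)/(-16375 - 2719) = -66650/(-19094) = -66650*(-1/19094) = 33325/9547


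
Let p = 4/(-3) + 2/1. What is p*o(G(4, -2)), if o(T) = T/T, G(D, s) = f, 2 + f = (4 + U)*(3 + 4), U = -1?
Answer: ⅔ ≈ 0.66667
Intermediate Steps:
f = 19 (f = -2 + (4 - 1)*(3 + 4) = -2 + 3*7 = -2 + 21 = 19)
G(D, s) = 19
p = ⅔ (p = 4*(-⅓) + 2*1 = -4/3 + 2 = ⅔ ≈ 0.66667)
o(T) = 1
p*o(G(4, -2)) = (⅔)*1 = ⅔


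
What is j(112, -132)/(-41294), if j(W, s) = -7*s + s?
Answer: -36/1877 ≈ -0.019180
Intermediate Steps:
j(W, s) = -6*s
j(112, -132)/(-41294) = -6*(-132)/(-41294) = 792*(-1/41294) = -36/1877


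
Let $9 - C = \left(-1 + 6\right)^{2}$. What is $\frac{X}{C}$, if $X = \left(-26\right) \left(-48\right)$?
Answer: $-78$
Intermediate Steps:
$X = 1248$
$C = -16$ ($C = 9 - \left(-1 + 6\right)^{2} = 9 - 5^{2} = 9 - 25 = -16$)
$\frac{X}{C} = \frac{1248}{-16} = 1248 \left(- \frac{1}{16}\right) = -78$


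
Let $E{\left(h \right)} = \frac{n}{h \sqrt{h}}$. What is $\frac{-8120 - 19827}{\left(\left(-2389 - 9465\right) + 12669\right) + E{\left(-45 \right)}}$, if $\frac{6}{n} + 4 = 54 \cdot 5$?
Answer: $- \frac{4079351399405625}{118963444753126} + \frac{167262795 i \sqrt{5}}{118963444753126} \approx -34.291 + 3.1439 \cdot 10^{-6} i$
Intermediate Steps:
$n = \frac{3}{133}$ ($n = \frac{6}{-4 + 54 \cdot 5} = \frac{6}{-4 + 270} = \frac{6}{266} = 6 \cdot \frac{1}{266} = \frac{3}{133} \approx 0.022556$)
$E{\left(h \right)} = \frac{3}{133 h^{\frac{3}{2}}}$ ($E{\left(h \right)} = \frac{3}{133 h \sqrt{h}} = \frac{3}{133 h^{\frac{3}{2}}}$)
$\frac{-8120 - 19827}{\left(\left(-2389 - 9465\right) + 12669\right) + E{\left(-45 \right)}} = \frac{-8120 - 19827}{\left(\left(-2389 - 9465\right) + 12669\right) + \frac{3}{133 \left(- 135 i \sqrt{5}\right)}} = - \frac{27947}{\left(-11854 + 12669\right) + \frac{3 \frac{i \sqrt{5}}{675}}{133}} = - \frac{27947}{815 + \frac{i \sqrt{5}}{29925}}$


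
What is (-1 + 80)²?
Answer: 6241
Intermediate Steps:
(-1 + 80)² = 79² = 6241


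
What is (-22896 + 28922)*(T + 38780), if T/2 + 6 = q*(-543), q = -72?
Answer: 704800960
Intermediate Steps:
T = 78180 (T = -12 + 2*(-72*(-543)) = -12 + 2*39096 = -12 + 78192 = 78180)
(-22896 + 28922)*(T + 38780) = (-22896 + 28922)*(78180 + 38780) = 6026*116960 = 704800960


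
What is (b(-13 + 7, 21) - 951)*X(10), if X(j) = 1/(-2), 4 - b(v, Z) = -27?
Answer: 460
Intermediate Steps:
b(v, Z) = 31 (b(v, Z) = 4 - 1*(-27) = 4 + 27 = 31)
X(j) = -1/2
(b(-13 + 7, 21) - 951)*X(10) = (31 - 951)*(-1/2) = -920*(-1/2) = 460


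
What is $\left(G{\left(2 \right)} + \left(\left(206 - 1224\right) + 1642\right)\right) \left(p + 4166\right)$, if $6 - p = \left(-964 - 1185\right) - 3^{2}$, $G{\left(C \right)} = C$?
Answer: $3962580$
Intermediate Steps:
$p = 2164$ ($p = 6 - \left(\left(-964 - 1185\right) - 3^{2}\right) = 6 - \left(-2149 - 9\right) = 6 - -2158 = 6 + 2158 = 2164$)
$\left(G{\left(2 \right)} + \left(\left(206 - 1224\right) + 1642\right)\right) \left(p + 4166\right) = \left(2 + \left(\left(206 - 1224\right) + 1642\right)\right) \left(2164 + 4166\right) = \left(2 + \left(-1018 + 1642\right)\right) 6330 = \left(2 + 624\right) 6330 = 626 \cdot 6330 = 3962580$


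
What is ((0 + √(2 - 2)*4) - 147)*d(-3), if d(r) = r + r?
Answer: 882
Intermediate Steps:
d(r) = 2*r
((0 + √(2 - 2)*4) - 147)*d(-3) = ((0 + √(2 - 2)*4) - 147)*(2*(-3)) = ((0 + √0*4) - 147)*(-6) = ((0 + 0*4) - 147)*(-6) = ((0 + 0) - 147)*(-6) = (0 - 147)*(-6) = -147*(-6) = 882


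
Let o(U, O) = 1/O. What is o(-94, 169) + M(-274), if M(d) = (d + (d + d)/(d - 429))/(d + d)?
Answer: 119875/237614 ≈ 0.50449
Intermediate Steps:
M(d) = (d + 2*d/(-429 + d))/(2*d) (M(d) = (d + (2*d)/(-429 + d))/((2*d)) = (d + 2*d/(-429 + d))*(1/(2*d)) = (d + 2*d/(-429 + d))/(2*d))
o(-94, 169) + M(-274) = 1/169 + (-427 - 274)/(2*(-429 - 274)) = 1/169 + (½)*(-701)/(-703) = 1/169 + (½)*(-1/703)*(-701) = 1/169 + 701/1406 = 119875/237614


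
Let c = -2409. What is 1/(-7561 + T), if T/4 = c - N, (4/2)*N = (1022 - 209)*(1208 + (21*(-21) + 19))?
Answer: -1/1295233 ≈ -7.7206e-7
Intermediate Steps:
N = 319509 (N = ((1022 - 209)*(1208 + (21*(-21) + 19)))/2 = (813*(1208 + (-441 + 19)))/2 = (813*(1208 - 422))/2 = (813*786)/2 = (½)*639018 = 319509)
T = -1287672 (T = 4*(-2409 - 1*319509) = 4*(-2409 - 319509) = 4*(-321918) = -1287672)
1/(-7561 + T) = 1/(-7561 - 1287672) = 1/(-1295233) = -1/1295233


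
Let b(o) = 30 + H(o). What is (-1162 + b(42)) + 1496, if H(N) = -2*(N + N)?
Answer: 196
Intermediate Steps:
H(N) = -4*N
b(o) = 30 - 4*o
(-1162 + b(42)) + 1496 = (-1162 + (30 - 4*42)) + 1496 = (-1162 + (30 - 168)) + 1496 = (-1162 - 138) + 1496 = -1300 + 1496 = 196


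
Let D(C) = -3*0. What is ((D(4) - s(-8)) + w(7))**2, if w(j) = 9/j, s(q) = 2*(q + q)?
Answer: 54289/49 ≈ 1107.9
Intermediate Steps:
s(q) = 4*q (s(q) = 2*(2*q) = 4*q)
D(C) = 0
((D(4) - s(-8)) + w(7))**2 = ((0 - 4*(-8)) + 9/7)**2 = ((0 - 1*(-32)) + 9*(1/7))**2 = ((0 + 32) + 9/7)**2 = (32 + 9/7)**2 = (233/7)**2 = 54289/49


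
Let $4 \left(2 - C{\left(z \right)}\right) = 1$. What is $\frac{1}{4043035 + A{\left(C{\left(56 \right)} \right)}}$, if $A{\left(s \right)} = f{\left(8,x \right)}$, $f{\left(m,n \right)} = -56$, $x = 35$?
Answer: $\frac{1}{4042979} \approx 2.4734 \cdot 10^{-7}$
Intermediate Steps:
$C{\left(z \right)} = \frac{7}{4}$ ($C{\left(z \right)} = 2 - \frac{1}{4} = \frac{7}{4}$)
$A{\left(s \right)} = -56$
$\frac{1}{4043035 + A{\left(C{\left(56 \right)} \right)}} = \frac{1}{4043035 - 56} = \frac{1}{4042979}$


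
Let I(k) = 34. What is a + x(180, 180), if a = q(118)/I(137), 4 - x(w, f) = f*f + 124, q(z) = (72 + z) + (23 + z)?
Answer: -1105349/34 ≈ -32510.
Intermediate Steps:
q(z) = 95 + 2*z
x(w, f) = -120 - f**2 (x(w, f) = 4 - (f*f + 124) = 4 - (f**2 + 124) = 4 - (124 + f**2) = 4 + (-124 - f**2) = -120 - f**2)
a = 331/34 (a = (95 + 2*118)/34 = (95 + 236)*(1/34) = 331*(1/34) = 331/34 ≈ 9.7353)
a + x(180, 180) = 331/34 + (-120 - 1*180**2) = 331/34 + (-120 - 1*32400) = 331/34 + (-120 - 32400) = 331/34 - 32520 = -1105349/34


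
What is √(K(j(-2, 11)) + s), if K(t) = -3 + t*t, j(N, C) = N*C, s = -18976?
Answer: 3*I*√2055 ≈ 136.0*I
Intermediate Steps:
j(N, C) = C*N
K(t) = -3 + t²
√(K(j(-2, 11)) + s) = √((-3 + (11*(-2))²) - 18976) = √((-3 + (-22)²) - 18976) = √((-3 + 484) - 18976) = √(481 - 18976) = √(-18495) = 3*I*√2055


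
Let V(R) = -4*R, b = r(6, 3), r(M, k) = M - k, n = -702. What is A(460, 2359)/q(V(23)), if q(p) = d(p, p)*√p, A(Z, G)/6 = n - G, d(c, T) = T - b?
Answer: -9183*I*√23/2185 ≈ -20.156*I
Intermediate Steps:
b = 3 (b = 6 - 1*3 = 6 - 3 = 3)
d(c, T) = -3 + T (d(c, T) = T - 1*3 = T - 3 = -3 + T)
A(Z, G) = -4212 - 6*G (A(Z, G) = 6*(-702 - G) = -4212 - 6*G)
q(p) = √p*(-3 + p) (q(p) = (-3 + p)*√p = √p*(-3 + p))
A(460, 2359)/q(V(23)) = (-4212 - 6*2359)/((√(-4*23)*(-3 - 4*23))) = (-4212 - 14154)/((√(-92)*(-3 - 92))) = -18366*I*√23/4370 = -9183*I*√23/2185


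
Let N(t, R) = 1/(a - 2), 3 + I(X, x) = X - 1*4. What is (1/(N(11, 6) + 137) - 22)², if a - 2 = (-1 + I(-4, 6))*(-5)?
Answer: 32689363204/67584841 ≈ 483.68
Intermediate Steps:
I(X, x) = -7 + X (I(X, x) = -3 + (X - 1*4) = -3 + (X - 4) = -3 + (-4 + X) = -7 + X)
a = 62 (a = 2 + (-1 + (-7 - 4))*(-5) = 2 + (-1 - 11)*(-5) = 2 - 12*(-5) = 2 + 60 = 62)
N(t, R) = 1/60 (N(t, R) = 1/(62 - 2) = 1/60)
(1/(N(11, 6) + 137) - 22)² = (1/(1/60 + 137) - 22)² = (1/(8221/60) - 22)² = (60/8221 - 22)² = (-180802/8221)² = 32689363204/67584841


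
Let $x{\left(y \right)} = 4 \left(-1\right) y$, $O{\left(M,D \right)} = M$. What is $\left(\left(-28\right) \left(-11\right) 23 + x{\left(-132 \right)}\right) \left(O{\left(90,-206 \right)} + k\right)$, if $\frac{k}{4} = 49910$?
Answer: $1520344760$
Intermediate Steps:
$k = 199640$ ($k = 4 \cdot 49910 = 199640$)
$x{\left(y \right)} = - 4 y$
$\left(\left(-28\right) \left(-11\right) 23 + x{\left(-132 \right)}\right) \left(O{\left(90,-206 \right)} + k\right) = \left(\left(-28\right) \left(-11\right) 23 - -528\right) \left(90 + 199640\right) = \left(308 \cdot 23 + 528\right) 199730 = \left(7084 + 528\right) 199730 = 7612 \cdot 199730 = 1520344760$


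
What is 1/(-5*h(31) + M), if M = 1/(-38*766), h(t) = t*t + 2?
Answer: -29108/140155021 ≈ -0.00020768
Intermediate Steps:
h(t) = 2 + t**2 (h(t) = t**2 + 2 = 2 + t**2)
M = -1/29108 (M = 1/(-29108) = -1/29108 ≈ -3.4355e-5)
1/(-5*h(31) + M) = 1/(-5*(2 + 31**2) - 1/29108) = 1/(-5*(2 + 961) - 1/29108) = 1/(-5*963 - 1/29108) = 1/(-4815 - 1/29108) = 1/(-140155021/29108) = -29108/140155021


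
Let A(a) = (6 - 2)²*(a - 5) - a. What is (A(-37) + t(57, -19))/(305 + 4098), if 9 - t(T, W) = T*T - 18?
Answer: -551/629 ≈ -0.87599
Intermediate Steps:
t(T, W) = 27 - T² (t(T, W) = 9 - (T*T - 18) = 9 - (T² - 18) = 9 - (-18 + T²) = 9 + (18 - T²) = 27 - T²)
A(a) = -80 + 15*a (A(a) = 4²*(-5 + a) - a = 16*(-5 + a) - a = (-80 + 16*a) - a = -80 + 15*a)
(A(-37) + t(57, -19))/(305 + 4098) = ((-80 + 15*(-37)) + (27 - 1*57²))/(305 + 4098) = ((-80 - 555) + (27 - 1*3249))/4403 = (-635 + (27 - 3249))*(1/4403) = (-635 - 3222)*(1/4403) = -3857*1/4403 = -551/629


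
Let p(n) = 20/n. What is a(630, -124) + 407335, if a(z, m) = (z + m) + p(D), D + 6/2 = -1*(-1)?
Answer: 407831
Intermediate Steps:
D = -2 (D = -3 - 1*(-1) = -3 + 1 = -2)
a(z, m) = -10 + m + z (a(z, m) = (z + m) + 20/(-2) = (m + z) + 20*(-1/2) = (m + z) - 10 = -10 + m + z)
a(630, -124) + 407335 = (-10 - 124 + 630) + 407335 = 496 + 407335 = 407831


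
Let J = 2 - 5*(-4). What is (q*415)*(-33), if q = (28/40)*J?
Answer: -210903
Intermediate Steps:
J = 22 (J = 2 + 20 = 22)
q = 77/5 (q = (28/40)*22 = (28*(1/40))*22 = (7/10)*22 = 77/5 ≈ 15.400)
(q*415)*(-33) = ((77/5)*415)*(-33) = 6391*(-33) = -210903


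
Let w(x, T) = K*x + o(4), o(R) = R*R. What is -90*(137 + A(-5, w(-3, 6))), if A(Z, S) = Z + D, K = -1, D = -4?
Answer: -11520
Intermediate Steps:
o(R) = R²
w(x, T) = 16 - x (w(x, T) = -x + 4² = -x + 16 = 16 - x)
A(Z, S) = -4 + Z (A(Z, S) = Z - 4 = -4 + Z)
-90*(137 + A(-5, w(-3, 6))) = -90*(137 + (-4 - 5)) = -90*(137 - 9) = -90*128 = -11520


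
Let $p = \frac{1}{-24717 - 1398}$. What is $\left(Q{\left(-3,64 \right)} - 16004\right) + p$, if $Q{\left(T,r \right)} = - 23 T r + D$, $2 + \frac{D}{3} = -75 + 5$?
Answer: $- \frac{308261461}{26115} \approx -11804.0$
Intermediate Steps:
$p = - \frac{1}{26115}$ ($p = \frac{1}{-26115} = - \frac{1}{26115} \approx -3.8292 \cdot 10^{-5}$)
$D = -216$ ($D = -6 + 3 \left(-75 + 5\right) = -6 + 3 \left(-70\right) = -6 - 210 = -216$)
$Q{\left(T,r \right)} = -216 - 23 T r$ ($Q{\left(T,r \right)} = - 23 T r - 216 = -216 - 23 T r$)
$\left(Q{\left(-3,64 \right)} - 16004\right) + p = \left(\left(-216 - \left(-69\right) 64\right) - 16004\right) - \frac{1}{26115} = \left(\left(-216 + 4416\right) - 16004\right) - \frac{1}{26115} = \left(4200 - 16004\right) - \frac{1}{26115} = -11804 - \frac{1}{26115} = - \frac{308261461}{26115}$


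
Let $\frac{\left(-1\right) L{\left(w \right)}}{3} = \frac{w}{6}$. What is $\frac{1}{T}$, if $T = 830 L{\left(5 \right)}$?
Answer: $- \frac{1}{2075} \approx -0.00048193$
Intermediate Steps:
$L{\left(w \right)} = - \frac{w}{2}$ ($L{\left(w \right)} = - 3 \frac{w}{6} = - \frac{w}{2}$)
$T = -2075$ ($T = 830 \left(\left(- \frac{1}{2}\right) 5\right) = 830 \left(- \frac{5}{2}\right) = -2075$)
$\frac{1}{T} = \frac{1}{-2075} = - \frac{1}{2075}$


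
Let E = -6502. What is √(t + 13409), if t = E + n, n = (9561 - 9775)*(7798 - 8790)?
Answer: 3*√24355 ≈ 468.18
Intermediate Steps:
n = 212288 (n = -214*(-992) = 212288)
t = 205786 (t = -6502 + 212288 = 205786)
√(t + 13409) = √(205786 + 13409) = √219195 = 3*√24355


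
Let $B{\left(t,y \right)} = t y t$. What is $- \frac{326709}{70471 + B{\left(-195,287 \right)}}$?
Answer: $- \frac{326709}{10983646} \approx -0.029745$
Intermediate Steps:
$B{\left(t,y \right)} = y t^{2}$ ($B{\left(t,y \right)} = t t y = y t^{2}$)
$- \frac{326709}{70471 + B{\left(-195,287 \right)}} = - \frac{326709}{70471 + 287 \left(-195\right)^{2}} = - \frac{326709}{70471 + 287 \cdot 38025} = - \frac{326709}{70471 + 10913175} = - \frac{326709}{10983646}$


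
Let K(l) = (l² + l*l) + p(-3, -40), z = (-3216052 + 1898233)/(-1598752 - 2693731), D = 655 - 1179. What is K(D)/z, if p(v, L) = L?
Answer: 2357053925096/1317819 ≈ 1.7886e+6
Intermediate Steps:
D = -524
z = 1317819/4292483 (z = -1317819/(-4292483) = -1317819*(-1/4292483) = 1317819/4292483 ≈ 0.30701)
K(l) = -40 + 2*l² (K(l) = (l² + l*l) - 40 = (l² + l²) - 40 = 2*l² - 40 = -40 + 2*l²)
K(D)/z = (-40 + 2*(-524)²)/(1317819/4292483) = (-40 + 2*274576)*(4292483/1317819) = (-40 + 549152)*(4292483/1317819) = 549112*(4292483/1317819) = 2357053925096/1317819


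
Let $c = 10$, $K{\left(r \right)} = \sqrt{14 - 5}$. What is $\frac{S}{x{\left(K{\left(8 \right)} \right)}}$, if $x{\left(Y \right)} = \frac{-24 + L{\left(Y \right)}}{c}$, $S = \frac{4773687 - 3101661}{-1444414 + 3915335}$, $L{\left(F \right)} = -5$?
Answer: $- \frac{16720260}{71656709} \approx -0.23334$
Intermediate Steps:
$K{\left(r \right)} = 3$ ($K{\left(r \right)} = \sqrt{9} = 3$)
$S = \frac{1672026}{2470921} \approx 0.67668$
$x{\left(Y \right)} = - \frac{29}{10}$ ($x{\left(Y \right)} = \frac{-24 - 5}{10} = \frac{1}{10} \left(-29\right) = - \frac{29}{10}$)
$\frac{S}{x{\left(K{\left(8 \right)} \right)}} = \frac{1672026}{2470921 \left(- \frac{29}{10}\right)} = \frac{1672026}{2470921} \left(- \frac{10}{29}\right) = - \frac{16720260}{71656709}$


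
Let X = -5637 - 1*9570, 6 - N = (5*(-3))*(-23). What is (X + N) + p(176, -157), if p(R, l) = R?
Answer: -15370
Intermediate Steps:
N = -339 (N = 6 - 5*(-3)*(-23) = 6 - (-15)*(-23) = 6 - 1*345 = 6 - 345 = -339)
X = -15207 (X = -5637 - 9570 = -15207)
(X + N) + p(176, -157) = (-15207 - 339) + 176 = -15546 + 176 = -15370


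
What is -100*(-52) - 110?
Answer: 5090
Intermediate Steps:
-100*(-52) - 110 = 5200 - 110 = 5090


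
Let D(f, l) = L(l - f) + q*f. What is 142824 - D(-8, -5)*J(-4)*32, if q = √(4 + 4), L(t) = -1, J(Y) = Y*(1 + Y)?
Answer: 143208 + 6144*√2 ≈ 1.5190e+5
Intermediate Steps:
q = 2*√2 (q = √8 = 2*√2 ≈ 2.8284)
D(f, l) = -1 + 2*f*√2 (D(f, l) = -1 + (2*√2)*f = -1 + 2*f*√2)
142824 - D(-8, -5)*J(-4)*32 = 142824 - (-1 + 2*(-8)*√2)*(-4*(1 - 4))*32 = 142824 - (-1 - 16*√2)*(-4*(-3))*32 = 142824 - (-1 - 16*√2)*12*32 = 142824 - (-12 - 192*√2)*32 = 142824 - (-384 - 6144*√2) = 142824 + (384 + 6144*√2) = 143208 + 6144*√2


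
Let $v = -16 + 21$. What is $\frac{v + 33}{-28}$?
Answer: $- \frac{19}{14} \approx -1.3571$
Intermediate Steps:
$v = 5$
$\frac{v + 33}{-28} = \frac{5 + 33}{-28} = 38 \left(- \frac{1}{28}\right) = - \frac{19}{14}$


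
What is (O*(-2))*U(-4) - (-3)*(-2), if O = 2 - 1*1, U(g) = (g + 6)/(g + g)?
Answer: -11/2 ≈ -5.5000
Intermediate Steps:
U(g) = (6 + g)/(2*g) (U(g) = (6 + g)/((2*g)) = (6 + g)*(1/(2*g)) = (6 + g)/(2*g))
O = 1 (O = 2 - 1 = 1)
(O*(-2))*U(-4) - (-3)*(-2) = (1*(-2))*((½)*(6 - 4)/(-4)) - (-3)*(-2) = -(-1)*2/4 - 1*6 = -2*(-¼) - 6 = ½ - 6 = -11/2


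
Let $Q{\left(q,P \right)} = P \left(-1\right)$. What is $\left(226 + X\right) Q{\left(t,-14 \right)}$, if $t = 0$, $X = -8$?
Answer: $3052$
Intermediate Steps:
$Q{\left(q,P \right)} = - P$
$\left(226 + X\right) Q{\left(t,-14 \right)} = \left(226 - 8\right) \left(\left(-1\right) \left(-14\right)\right) = 218 \cdot 14 = 3052$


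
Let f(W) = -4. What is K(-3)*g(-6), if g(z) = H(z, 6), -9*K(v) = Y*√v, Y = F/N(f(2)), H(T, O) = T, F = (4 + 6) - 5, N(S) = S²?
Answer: 5*I*√3/24 ≈ 0.36084*I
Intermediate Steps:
F = 5 (F = 10 - 5 = 5)
Y = 5/16 (Y = 5/((-4)²) = 5/16 ≈ 0.31250)
K(v) = -5*√v/144
g(z) = z
K(-3)*g(-6) = -5*I*√3/144*(-6) = 5*I*√3/24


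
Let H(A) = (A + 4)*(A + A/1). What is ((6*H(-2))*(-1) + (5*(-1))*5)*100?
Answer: 2300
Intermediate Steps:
H(A) = 2*A*(4 + A) (H(A) = (4 + A)*(A + A*1) = (4 + A)*(A + A) = (4 + A)*(2*A) = 2*A*(4 + A))
((6*H(-2))*(-1) + (5*(-1))*5)*100 = ((6*(2*(-2)*(4 - 2)))*(-1) + (5*(-1))*5)*100 = ((6*(2*(-2)*2))*(-1) - 5*5)*100 = ((6*(-8))*(-1) - 25)*100 = (-48*(-1) - 25)*100 = (48 - 25)*100 = 23*100 = 2300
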